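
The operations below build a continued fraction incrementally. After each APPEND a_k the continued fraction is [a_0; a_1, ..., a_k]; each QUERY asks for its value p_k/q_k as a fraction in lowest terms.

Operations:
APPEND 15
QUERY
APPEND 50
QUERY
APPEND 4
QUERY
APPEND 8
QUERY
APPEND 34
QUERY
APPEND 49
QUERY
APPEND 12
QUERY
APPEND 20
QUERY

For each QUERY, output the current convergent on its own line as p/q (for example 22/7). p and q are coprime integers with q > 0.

APPEND 15: p_0 = 15·1 + 0 = 15, q_0 = 15·0 + 1 = 1 → 15/1
APPEND 50: p_1 = 50·15 + 1 = 751, q_1 = 50·1 + 0 = 50 → 751/50
APPEND 4: p_2 = 4·751 + 15 = 3019, q_2 = 4·50 + 1 = 201 → 3019/201
APPEND 8: p_3 = 8·3019 + 751 = 24903, q_3 = 8·201 + 50 = 1658 → 24903/1658
APPEND 34: p_4 = 34·24903 + 3019 = 849721, q_4 = 34·1658 + 201 = 56573 → 849721/56573
APPEND 49: p_5 = 49·849721 + 24903 = 41661232, q_5 = 49·56573 + 1658 = 2773735 → 41661232/2773735
APPEND 12: p_6 = 12·41661232 + 849721 = 500784505, q_6 = 12·2773735 + 56573 = 33341393 → 500784505/33341393
APPEND 20: p_7 = 20·500784505 + 41661232 = 10057351332, q_7 = 20·33341393 + 2773735 = 669601595 → 10057351332/669601595

15/1
751/50
3019/201
24903/1658
849721/56573
41661232/2773735
500784505/33341393
10057351332/669601595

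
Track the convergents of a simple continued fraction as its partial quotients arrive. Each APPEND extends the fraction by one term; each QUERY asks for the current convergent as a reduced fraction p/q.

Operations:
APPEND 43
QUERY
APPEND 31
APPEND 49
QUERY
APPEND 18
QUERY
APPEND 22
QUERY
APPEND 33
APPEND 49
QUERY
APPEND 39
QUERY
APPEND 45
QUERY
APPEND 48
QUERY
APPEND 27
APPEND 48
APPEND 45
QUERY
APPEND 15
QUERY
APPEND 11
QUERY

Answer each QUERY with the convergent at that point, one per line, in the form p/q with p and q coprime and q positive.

APPEND 43: p_0 = 43·1 + 0 = 43, q_0 = 43·0 + 1 = 1 → 43/1
APPEND 31: p_1 = 31·43 + 1 = 1334, q_1 = 31·1 + 0 = 31 → 1334/31
APPEND 49: p_2 = 49·1334 + 43 = 65409, q_2 = 49·31 + 1 = 1520 → 65409/1520
APPEND 18: p_3 = 18·65409 + 1334 = 1178696, q_3 = 18·1520 + 31 = 27391 → 1178696/27391
APPEND 22: p_4 = 22·1178696 + 65409 = 25996721, q_4 = 22·27391 + 1520 = 604122 → 25996721/604122
APPEND 33: p_5 = 33·25996721 + 1178696 = 859070489, q_5 = 33·604122 + 27391 = 19963417 → 859070489/19963417
APPEND 49: p_6 = 49·859070489 + 25996721 = 42120450682, q_6 = 49·19963417 + 604122 = 978811555 → 42120450682/978811555
APPEND 39: p_7 = 39·42120450682 + 859070489 = 1643556647087, q_7 = 39·978811555 + 19963417 = 38193614062 → 1643556647087/38193614062
APPEND 45: p_8 = 45·1643556647087 + 42120450682 = 74002169569597, q_8 = 45·38193614062 + 978811555 = 1719691444345 → 74002169569597/1719691444345
APPEND 48: p_9 = 48·74002169569597 + 1643556647087 = 3553747695987743, q_9 = 48·1719691444345 + 38193614062 = 82583382942622 → 3553747695987743/82583382942622
APPEND 27: p_10 = 27·3553747695987743 + 74002169569597 = 96025189961238658, q_10 = 27·82583382942622 + 1719691444345 = 2231471030895139 → 96025189961238658/2231471030895139
APPEND 48: p_11 = 48·96025189961238658 + 3553747695987743 = 4612762865835443327, q_11 = 48·2231471030895139 + 82583382942622 = 107193192865909294 → 4612762865835443327/107193192865909294
APPEND 45: p_12 = 45·4612762865835443327 + 96025189961238658 = 207670354152556188373, q_12 = 45·107193192865909294 + 2231471030895139 = 4825925149996813369 → 207670354152556188373/4825925149996813369
APPEND 15: p_13 = 15·207670354152556188373 + 4612762865835443327 = 3119668075154178268922, q_13 = 15·4825925149996813369 + 107193192865909294 = 72496070442818109829 → 3119668075154178268922/72496070442818109829
APPEND 11: p_14 = 11·3119668075154178268922 + 207670354152556188373 = 34524019180848517146515, q_14 = 11·72496070442818109829 + 4825925149996813369 = 802282700020996021488 → 34524019180848517146515/802282700020996021488

43/1
65409/1520
1178696/27391
25996721/604122
42120450682/978811555
1643556647087/38193614062
74002169569597/1719691444345
3553747695987743/82583382942622
207670354152556188373/4825925149996813369
3119668075154178268922/72496070442818109829
34524019180848517146515/802282700020996021488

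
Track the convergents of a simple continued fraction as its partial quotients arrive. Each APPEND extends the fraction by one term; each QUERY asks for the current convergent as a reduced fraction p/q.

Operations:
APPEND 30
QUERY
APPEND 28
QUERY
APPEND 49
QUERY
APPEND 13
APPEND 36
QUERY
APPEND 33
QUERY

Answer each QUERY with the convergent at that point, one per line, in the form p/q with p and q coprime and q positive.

30/1
841/28
41239/1373
19371367/644945
639792059/21301062

APPEND 30: p_0 = 30·1 + 0 = 30, q_0 = 30·0 + 1 = 1 → 30/1
APPEND 28: p_1 = 28·30 + 1 = 841, q_1 = 28·1 + 0 = 28 → 841/28
APPEND 49: p_2 = 49·841 + 30 = 41239, q_2 = 49·28 + 1 = 1373 → 41239/1373
APPEND 13: p_3 = 13·41239 + 841 = 536948, q_3 = 13·1373 + 28 = 17877 → 536948/17877
APPEND 36: p_4 = 36·536948 + 41239 = 19371367, q_4 = 36·17877 + 1373 = 644945 → 19371367/644945
APPEND 33: p_5 = 33·19371367 + 536948 = 639792059, q_5 = 33·644945 + 17877 = 21301062 → 639792059/21301062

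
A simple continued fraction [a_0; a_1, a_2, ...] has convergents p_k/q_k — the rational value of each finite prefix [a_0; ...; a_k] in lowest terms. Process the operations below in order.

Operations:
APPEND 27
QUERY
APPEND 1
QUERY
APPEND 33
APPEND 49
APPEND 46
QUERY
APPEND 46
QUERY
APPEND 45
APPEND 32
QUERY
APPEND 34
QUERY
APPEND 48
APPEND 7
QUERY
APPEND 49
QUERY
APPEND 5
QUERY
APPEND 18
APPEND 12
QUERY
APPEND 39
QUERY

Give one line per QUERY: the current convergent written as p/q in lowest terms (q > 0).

APPEND 27: p_0 = 27·1 + 0 = 27, q_0 = 27·0 + 1 = 1 → 27/1
APPEND 1: p_1 = 1·27 + 1 = 28, q_1 = 1·1 + 0 = 1 → 28/1
APPEND 33: p_2 = 33·28 + 27 = 951, q_2 = 33·1 + 1 = 34 → 951/34
APPEND 49: p_3 = 49·951 + 28 = 46627, q_3 = 49·34 + 1 = 1667 → 46627/1667
APPEND 46: p_4 = 46·46627 + 951 = 2145793, q_4 = 46·1667 + 34 = 76716 → 2145793/76716
APPEND 46: p_5 = 46·2145793 + 46627 = 98753105, q_5 = 46·76716 + 1667 = 3530603 → 98753105/3530603
APPEND 45: p_6 = 45·98753105 + 2145793 = 4446035518, q_6 = 45·3530603 + 76716 = 158953851 → 4446035518/158953851
APPEND 32: p_7 = 32·4446035518 + 98753105 = 142371889681, q_7 = 32·158953851 + 3530603 = 5090053835 → 142371889681/5090053835
APPEND 34: p_8 = 34·142371889681 + 4446035518 = 4845090284672, q_8 = 34·5090053835 + 158953851 = 173220784241 → 4845090284672/173220784241
APPEND 48: p_9 = 48·4845090284672 + 142371889681 = 232706705553937, q_9 = 48·173220784241 + 5090053835 = 8319687697403 → 232706705553937/8319687697403
APPEND 7: p_10 = 7·232706705553937 + 4845090284672 = 1633792029162231, q_10 = 7·8319687697403 + 173220784241 = 58411034666062 → 1633792029162231/58411034666062
APPEND 49: p_11 = 49·1633792029162231 + 232706705553937 = 80288516134503256, q_11 = 49·58411034666062 + 8319687697403 = 2870460386334441 → 80288516134503256/2870460386334441
APPEND 5: p_12 = 5·80288516134503256 + 1633792029162231 = 403076372701678511, q_12 = 5·2870460386334441 + 58411034666062 = 14410712966338267 → 403076372701678511/14410712966338267
APPEND 18: p_13 = 18·403076372701678511 + 80288516134503256 = 7335663224764716454, q_13 = 18·14410712966338267 + 2870460386334441 = 262263293780423247 → 7335663224764716454/262263293780423247
APPEND 12: p_14 = 12·7335663224764716454 + 403076372701678511 = 88431035069878275959, q_14 = 12·262263293780423247 + 14410712966338267 = 3161570238331417231 → 88431035069878275959/3161570238331417231
APPEND 39: p_15 = 39·88431035069878275959 + 7335663224764716454 = 3456146030950017478855, q_15 = 39·3161570238331417231 + 262263293780423247 = 123563502588705695256 → 3456146030950017478855/123563502588705695256

27/1
28/1
2145793/76716
98753105/3530603
142371889681/5090053835
4845090284672/173220784241
1633792029162231/58411034666062
80288516134503256/2870460386334441
403076372701678511/14410712966338267
88431035069878275959/3161570238331417231
3456146030950017478855/123563502588705695256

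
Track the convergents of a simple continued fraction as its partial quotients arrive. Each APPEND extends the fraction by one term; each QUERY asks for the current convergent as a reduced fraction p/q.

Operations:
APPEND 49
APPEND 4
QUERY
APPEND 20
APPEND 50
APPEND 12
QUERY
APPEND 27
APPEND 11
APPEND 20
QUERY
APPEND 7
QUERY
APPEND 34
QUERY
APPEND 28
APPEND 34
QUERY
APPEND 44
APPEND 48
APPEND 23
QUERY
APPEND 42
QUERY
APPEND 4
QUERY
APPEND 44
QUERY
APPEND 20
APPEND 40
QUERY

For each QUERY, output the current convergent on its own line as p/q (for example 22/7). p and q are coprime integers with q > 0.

197/4
2399753/48729
14411443198/292636457
101597424897/2063021035
3468723889696/70435351647
3309148179326786/67195032834781
161074329469294556823/3270749531600454038
6772118734654873031864/137513558195736585097
27249549268088786684279/553324982314546794426
1205752286530561487140140/24483812780035795539841
966897563481703302666623300/19633667036101254099189681

APPEND 49: p_0 = 49·1 + 0 = 49, q_0 = 49·0 + 1 = 1 → 49/1
APPEND 4: p_1 = 4·49 + 1 = 197, q_1 = 4·1 + 0 = 4 → 197/4
APPEND 20: p_2 = 20·197 + 49 = 3989, q_2 = 20·4 + 1 = 81 → 3989/81
APPEND 50: p_3 = 50·3989 + 197 = 199647, q_3 = 50·81 + 4 = 4054 → 199647/4054
APPEND 12: p_4 = 12·199647 + 3989 = 2399753, q_4 = 12·4054 + 81 = 48729 → 2399753/48729
APPEND 27: p_5 = 27·2399753 + 199647 = 64992978, q_5 = 27·48729 + 4054 = 1319737 → 64992978/1319737
APPEND 11: p_6 = 11·64992978 + 2399753 = 717322511, q_6 = 11·1319737 + 48729 = 14565836 → 717322511/14565836
APPEND 20: p_7 = 20·717322511 + 64992978 = 14411443198, q_7 = 20·14565836 + 1319737 = 292636457 → 14411443198/292636457
APPEND 7: p_8 = 7·14411443198 + 717322511 = 101597424897, q_8 = 7·292636457 + 14565836 = 2063021035 → 101597424897/2063021035
APPEND 34: p_9 = 34·101597424897 + 14411443198 = 3468723889696, q_9 = 34·2063021035 + 292636457 = 70435351647 → 3468723889696/70435351647
APPEND 28: p_10 = 28·3468723889696 + 101597424897 = 97225866336385, q_10 = 28·70435351647 + 2063021035 = 1974252867151 → 97225866336385/1974252867151
APPEND 34: p_11 = 34·97225866336385 + 3468723889696 = 3309148179326786, q_11 = 34·1974252867151 + 70435351647 = 67195032834781 → 3309148179326786/67195032834781
APPEND 44: p_12 = 44·3309148179326786 + 97225866336385 = 145699745756714969, q_12 = 44·67195032834781 + 1974252867151 = 2958555697597515 → 145699745756714969/2958555697597515
APPEND 48: p_13 = 48·145699745756714969 + 3309148179326786 = 6996896944501645298, q_13 = 48·2958555697597515 + 67195032834781 = 142077868517515501 → 6996896944501645298/142077868517515501
APPEND 23: p_14 = 23·6996896944501645298 + 145699745756714969 = 161074329469294556823, q_14 = 23·142077868517515501 + 2958555697597515 = 3270749531600454038 → 161074329469294556823/3270749531600454038
APPEND 42: p_15 = 42·161074329469294556823 + 6996896944501645298 = 6772118734654873031864, q_15 = 42·3270749531600454038 + 142077868517515501 = 137513558195736585097 → 6772118734654873031864/137513558195736585097
APPEND 4: p_16 = 4·6772118734654873031864 + 161074329469294556823 = 27249549268088786684279, q_16 = 4·137513558195736585097 + 3270749531600454038 = 553324982314546794426 → 27249549268088786684279/553324982314546794426
APPEND 44: p_17 = 44·27249549268088786684279 + 6772118734654873031864 = 1205752286530561487140140, q_17 = 44·553324982314546794426 + 137513558195736585097 = 24483812780035795539841 → 1205752286530561487140140/24483812780035795539841
APPEND 20: p_18 = 20·1205752286530561487140140 + 27249549268088786684279 = 24142295279879318529487079, q_18 = 20·24483812780035795539841 + 553324982314546794426 = 490229580583030457591246 → 24142295279879318529487079/490229580583030457591246
APPEND 40: p_19 = 40·24142295279879318529487079 + 1205752286530561487140140 = 966897563481703302666623300, q_19 = 40·490229580583030457591246 + 24483812780035795539841 = 19633667036101254099189681 → 966897563481703302666623300/19633667036101254099189681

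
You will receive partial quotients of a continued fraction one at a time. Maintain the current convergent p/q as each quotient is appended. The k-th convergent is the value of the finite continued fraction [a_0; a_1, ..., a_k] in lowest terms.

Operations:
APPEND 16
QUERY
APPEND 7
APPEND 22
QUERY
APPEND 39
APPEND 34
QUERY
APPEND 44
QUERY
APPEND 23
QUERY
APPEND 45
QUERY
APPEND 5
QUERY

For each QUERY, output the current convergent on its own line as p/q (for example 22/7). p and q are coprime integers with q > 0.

APPEND 16: p_0 = 16·1 + 0 = 16, q_0 = 16·0 + 1 = 1 → 16/1
APPEND 7: p_1 = 7·16 + 1 = 113, q_1 = 7·1 + 0 = 7 → 113/7
APPEND 22: p_2 = 22·113 + 16 = 2502, q_2 = 22·7 + 1 = 155 → 2502/155
APPEND 39: p_3 = 39·2502 + 113 = 97691, q_3 = 39·155 + 7 = 6052 → 97691/6052
APPEND 34: p_4 = 34·97691 + 2502 = 3323996, q_4 = 34·6052 + 155 = 205923 → 3323996/205923
APPEND 44: p_5 = 44·3323996 + 97691 = 146353515, q_5 = 44·205923 + 6052 = 9066664 → 146353515/9066664
APPEND 23: p_6 = 23·146353515 + 3323996 = 3369454841, q_6 = 23·9066664 + 205923 = 208739195 → 3369454841/208739195
APPEND 45: p_7 = 45·3369454841 + 146353515 = 151771821360, q_7 = 45·208739195 + 9066664 = 9402330439 → 151771821360/9402330439
APPEND 5: p_8 = 5·151771821360 + 3369454841 = 762228561641, q_8 = 5·9402330439 + 208739195 = 47220391390 → 762228561641/47220391390

16/1
2502/155
3323996/205923
146353515/9066664
3369454841/208739195
151771821360/9402330439
762228561641/47220391390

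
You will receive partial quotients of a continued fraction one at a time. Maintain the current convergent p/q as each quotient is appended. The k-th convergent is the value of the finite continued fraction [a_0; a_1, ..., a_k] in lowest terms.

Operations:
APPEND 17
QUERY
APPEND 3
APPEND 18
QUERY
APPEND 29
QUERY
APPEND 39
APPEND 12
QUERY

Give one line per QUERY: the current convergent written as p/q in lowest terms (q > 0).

APPEND 17: p_0 = 17·1 + 0 = 17, q_0 = 17·0 + 1 = 1 → 17/1
APPEND 3: p_1 = 3·17 + 1 = 52, q_1 = 3·1 + 0 = 3 → 52/3
APPEND 18: p_2 = 18·52 + 17 = 953, q_2 = 18·3 + 1 = 55 → 953/55
APPEND 29: p_3 = 29·953 + 52 = 27689, q_3 = 29·55 + 3 = 1598 → 27689/1598
APPEND 39: p_4 = 39·27689 + 953 = 1080824, q_4 = 39·1598 + 55 = 62377 → 1080824/62377
APPEND 12: p_5 = 12·1080824 + 27689 = 12997577, q_5 = 12·62377 + 1598 = 750122 → 12997577/750122

17/1
953/55
27689/1598
12997577/750122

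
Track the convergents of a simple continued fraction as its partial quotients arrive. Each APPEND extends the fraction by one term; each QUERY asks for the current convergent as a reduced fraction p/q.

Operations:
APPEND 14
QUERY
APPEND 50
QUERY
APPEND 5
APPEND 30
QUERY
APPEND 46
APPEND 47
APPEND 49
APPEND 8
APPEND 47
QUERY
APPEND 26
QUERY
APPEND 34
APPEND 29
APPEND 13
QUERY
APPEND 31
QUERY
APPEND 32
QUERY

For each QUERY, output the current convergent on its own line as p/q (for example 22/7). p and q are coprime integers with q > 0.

14/1
701/50
106271/7580
4261991840665/303995428227
110902228612608/7910332008791
1428368204016973290/101881331564966021
44388998421930195371/3166137592074041951
1421876317705783225162/101418284277934308453

APPEND 14: p_0 = 14·1 + 0 = 14, q_0 = 14·0 + 1 = 1 → 14/1
APPEND 50: p_1 = 50·14 + 1 = 701, q_1 = 50·1 + 0 = 50 → 701/50
APPEND 5: p_2 = 5·701 + 14 = 3519, q_2 = 5·50 + 1 = 251 → 3519/251
APPEND 30: p_3 = 30·3519 + 701 = 106271, q_3 = 30·251 + 50 = 7580 → 106271/7580
APPEND 46: p_4 = 46·106271 + 3519 = 4891985, q_4 = 46·7580 + 251 = 348931 → 4891985/348931
APPEND 47: p_5 = 47·4891985 + 106271 = 230029566, q_5 = 47·348931 + 7580 = 16407337 → 230029566/16407337
APPEND 49: p_6 = 49·230029566 + 4891985 = 11276340719, q_6 = 49·16407337 + 348931 = 804308444 → 11276340719/804308444
APPEND 8: p_7 = 8·11276340719 + 230029566 = 90440755318, q_7 = 8·804308444 + 16407337 = 6450874889 → 90440755318/6450874889
APPEND 47: p_8 = 47·90440755318 + 11276340719 = 4261991840665, q_8 = 47·6450874889 + 804308444 = 303995428227 → 4261991840665/303995428227
APPEND 26: p_9 = 26·4261991840665 + 90440755318 = 110902228612608, q_9 = 26·303995428227 + 6450874889 = 7910332008791 → 110902228612608/7910332008791
APPEND 34: p_10 = 34·110902228612608 + 4261991840665 = 3774937764669337, q_10 = 34·7910332008791 + 303995428227 = 269255283727121 → 3774937764669337/269255283727121
APPEND 29: p_11 = 29·3774937764669337 + 110902228612608 = 109584097404023381, q_11 = 29·269255283727121 + 7910332008791 = 7816313560095300 → 109584097404023381/7816313560095300
APPEND 13: p_12 = 13·109584097404023381 + 3774937764669337 = 1428368204016973290, q_12 = 13·7816313560095300 + 269255283727121 = 101881331564966021 → 1428368204016973290/101881331564966021
APPEND 31: p_13 = 31·1428368204016973290 + 109584097404023381 = 44388998421930195371, q_13 = 31·101881331564966021 + 7816313560095300 = 3166137592074041951 → 44388998421930195371/3166137592074041951
APPEND 32: p_14 = 32·44388998421930195371 + 1428368204016973290 = 1421876317705783225162, q_14 = 32·3166137592074041951 + 101881331564966021 = 101418284277934308453 → 1421876317705783225162/101418284277934308453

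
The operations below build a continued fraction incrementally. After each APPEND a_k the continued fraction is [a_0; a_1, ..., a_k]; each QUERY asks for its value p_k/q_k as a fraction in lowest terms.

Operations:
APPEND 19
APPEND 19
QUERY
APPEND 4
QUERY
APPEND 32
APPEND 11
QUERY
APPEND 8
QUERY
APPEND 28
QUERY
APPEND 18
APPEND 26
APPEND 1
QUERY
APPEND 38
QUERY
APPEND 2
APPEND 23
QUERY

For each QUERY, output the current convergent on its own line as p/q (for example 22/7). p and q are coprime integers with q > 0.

362/19
1467/77
521833/27390
4221970/221603
118736993/6232274
57938908781/3041100719
2257475954615/118490525506
107433964768868/5639000015319

APPEND 19: p_0 = 19·1 + 0 = 19, q_0 = 19·0 + 1 = 1 → 19/1
APPEND 19: p_1 = 19·19 + 1 = 362, q_1 = 19·1 + 0 = 19 → 362/19
APPEND 4: p_2 = 4·362 + 19 = 1467, q_2 = 4·19 + 1 = 77 → 1467/77
APPEND 32: p_3 = 32·1467 + 362 = 47306, q_3 = 32·77 + 19 = 2483 → 47306/2483
APPEND 11: p_4 = 11·47306 + 1467 = 521833, q_4 = 11·2483 + 77 = 27390 → 521833/27390
APPEND 8: p_5 = 8·521833 + 47306 = 4221970, q_5 = 8·27390 + 2483 = 221603 → 4221970/221603
APPEND 28: p_6 = 28·4221970 + 521833 = 118736993, q_6 = 28·221603 + 27390 = 6232274 → 118736993/6232274
APPEND 18: p_7 = 18·118736993 + 4221970 = 2141487844, q_7 = 18·6232274 + 221603 = 112402535 → 2141487844/112402535
APPEND 26: p_8 = 26·2141487844 + 118736993 = 55797420937, q_8 = 26·112402535 + 6232274 = 2928698184 → 55797420937/2928698184
APPEND 1: p_9 = 1·55797420937 + 2141487844 = 57938908781, q_9 = 1·2928698184 + 112402535 = 3041100719 → 57938908781/3041100719
APPEND 38: p_10 = 38·57938908781 + 55797420937 = 2257475954615, q_10 = 38·3041100719 + 2928698184 = 118490525506 → 2257475954615/118490525506
APPEND 2: p_11 = 2·2257475954615 + 57938908781 = 4572890818011, q_11 = 2·118490525506 + 3041100719 = 240022151731 → 4572890818011/240022151731
APPEND 23: p_12 = 23·4572890818011 + 2257475954615 = 107433964768868, q_12 = 23·240022151731 + 118490525506 = 5639000015319 → 107433964768868/5639000015319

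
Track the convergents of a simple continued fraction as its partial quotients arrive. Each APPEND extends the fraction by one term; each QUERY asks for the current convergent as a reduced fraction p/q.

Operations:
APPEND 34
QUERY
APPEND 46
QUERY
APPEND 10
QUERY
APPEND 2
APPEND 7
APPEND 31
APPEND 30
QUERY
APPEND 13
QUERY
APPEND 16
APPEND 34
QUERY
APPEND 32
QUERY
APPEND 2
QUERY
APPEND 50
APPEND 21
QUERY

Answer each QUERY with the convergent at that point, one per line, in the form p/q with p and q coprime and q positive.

34/1
1565/46
15684/461
230214155/6766687
3000449613/88192246
1643072320355/48294841428
52626551659323/1546852768319
106896175639001/3142000378066
113453038181435834/3334726305482065

APPEND 34: p_0 = 34·1 + 0 = 34, q_0 = 34·0 + 1 = 1 → 34/1
APPEND 46: p_1 = 46·34 + 1 = 1565, q_1 = 46·1 + 0 = 46 → 1565/46
APPEND 10: p_2 = 10·1565 + 34 = 15684, q_2 = 10·46 + 1 = 461 → 15684/461
APPEND 2: p_3 = 2·15684 + 1565 = 32933, q_3 = 2·461 + 46 = 968 → 32933/968
APPEND 7: p_4 = 7·32933 + 15684 = 246215, q_4 = 7·968 + 461 = 7237 → 246215/7237
APPEND 31: p_5 = 31·246215 + 32933 = 7665598, q_5 = 31·7237 + 968 = 225315 → 7665598/225315
APPEND 30: p_6 = 30·7665598 + 246215 = 230214155, q_6 = 30·225315 + 7237 = 6766687 → 230214155/6766687
APPEND 13: p_7 = 13·230214155 + 7665598 = 3000449613, q_7 = 13·6766687 + 225315 = 88192246 → 3000449613/88192246
APPEND 16: p_8 = 16·3000449613 + 230214155 = 48237407963, q_8 = 16·88192246 + 6766687 = 1417842623 → 48237407963/1417842623
APPEND 34: p_9 = 34·48237407963 + 3000449613 = 1643072320355, q_9 = 34·1417842623 + 88192246 = 48294841428 → 1643072320355/48294841428
APPEND 32: p_10 = 32·1643072320355 + 48237407963 = 52626551659323, q_10 = 32·48294841428 + 1417842623 = 1546852768319 → 52626551659323/1546852768319
APPEND 2: p_11 = 2·52626551659323 + 1643072320355 = 106896175639001, q_11 = 2·1546852768319 + 48294841428 = 3142000378066 → 106896175639001/3142000378066
APPEND 50: p_12 = 50·106896175639001 + 52626551659323 = 5397435333609373, q_12 = 50·3142000378066 + 1546852768319 = 158646871671619 → 5397435333609373/158646871671619
APPEND 21: p_13 = 21·5397435333609373 + 106896175639001 = 113453038181435834, q_13 = 21·158646871671619 + 3142000378066 = 3334726305482065 → 113453038181435834/3334726305482065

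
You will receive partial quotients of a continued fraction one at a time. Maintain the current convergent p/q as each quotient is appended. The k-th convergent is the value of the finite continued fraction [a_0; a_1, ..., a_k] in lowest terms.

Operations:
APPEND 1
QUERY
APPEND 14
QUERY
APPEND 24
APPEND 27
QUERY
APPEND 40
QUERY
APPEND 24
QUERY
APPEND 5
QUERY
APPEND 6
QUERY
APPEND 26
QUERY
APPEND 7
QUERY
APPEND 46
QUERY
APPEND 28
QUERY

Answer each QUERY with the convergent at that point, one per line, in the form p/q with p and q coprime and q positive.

1/1
15/14
9762/9113
390841/364857
9389946/8765681
47340571/44193262
293433372/273925253
7676608243/7166249840
54029691073/50437674133
2493042397601/2327299259958
69859216823901/65214816952957

APPEND 1: p_0 = 1·1 + 0 = 1, q_0 = 1·0 + 1 = 1 → 1/1
APPEND 14: p_1 = 14·1 + 1 = 15, q_1 = 14·1 + 0 = 14 → 15/14
APPEND 24: p_2 = 24·15 + 1 = 361, q_2 = 24·14 + 1 = 337 → 361/337
APPEND 27: p_3 = 27·361 + 15 = 9762, q_3 = 27·337 + 14 = 9113 → 9762/9113
APPEND 40: p_4 = 40·9762 + 361 = 390841, q_4 = 40·9113 + 337 = 364857 → 390841/364857
APPEND 24: p_5 = 24·390841 + 9762 = 9389946, q_5 = 24·364857 + 9113 = 8765681 → 9389946/8765681
APPEND 5: p_6 = 5·9389946 + 390841 = 47340571, q_6 = 5·8765681 + 364857 = 44193262 → 47340571/44193262
APPEND 6: p_7 = 6·47340571 + 9389946 = 293433372, q_7 = 6·44193262 + 8765681 = 273925253 → 293433372/273925253
APPEND 26: p_8 = 26·293433372 + 47340571 = 7676608243, q_8 = 26·273925253 + 44193262 = 7166249840 → 7676608243/7166249840
APPEND 7: p_9 = 7·7676608243 + 293433372 = 54029691073, q_9 = 7·7166249840 + 273925253 = 50437674133 → 54029691073/50437674133
APPEND 46: p_10 = 46·54029691073 + 7676608243 = 2493042397601, q_10 = 46·50437674133 + 7166249840 = 2327299259958 → 2493042397601/2327299259958
APPEND 28: p_11 = 28·2493042397601 + 54029691073 = 69859216823901, q_11 = 28·2327299259958 + 50437674133 = 65214816952957 → 69859216823901/65214816952957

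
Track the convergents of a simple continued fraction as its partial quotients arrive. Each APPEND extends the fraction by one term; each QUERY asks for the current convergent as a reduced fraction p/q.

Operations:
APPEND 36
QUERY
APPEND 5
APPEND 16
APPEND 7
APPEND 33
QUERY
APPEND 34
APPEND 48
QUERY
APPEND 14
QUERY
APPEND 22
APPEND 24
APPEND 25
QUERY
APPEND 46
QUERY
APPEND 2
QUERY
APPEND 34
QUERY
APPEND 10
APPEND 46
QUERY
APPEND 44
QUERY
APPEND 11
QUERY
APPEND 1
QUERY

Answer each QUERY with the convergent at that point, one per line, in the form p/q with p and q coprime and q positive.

APPEND 36: p_0 = 36·1 + 0 = 36, q_0 = 36·0 + 1 = 1 → 36/1
APPEND 5: p_1 = 5·36 + 1 = 181, q_1 = 5·1 + 0 = 5 → 181/5
APPEND 16: p_2 = 16·181 + 36 = 2932, q_2 = 16·5 + 1 = 81 → 2932/81
APPEND 7: p_3 = 7·2932 + 181 = 20705, q_3 = 7·81 + 5 = 572 → 20705/572
APPEND 33: p_4 = 33·20705 + 2932 = 686197, q_4 = 33·572 + 81 = 18957 → 686197/18957
APPEND 34: p_5 = 34·686197 + 20705 = 23351403, q_5 = 34·18957 + 572 = 645110 → 23351403/645110
APPEND 48: p_6 = 48·23351403 + 686197 = 1121553541, q_6 = 48·645110 + 18957 = 30984237 → 1121553541/30984237
APPEND 14: p_7 = 14·1121553541 + 23351403 = 15725100977, q_7 = 14·30984237 + 645110 = 434424428 → 15725100977/434424428
APPEND 22: p_8 = 22·15725100977 + 1121553541 = 347073775035, q_8 = 22·434424428 + 30984237 = 9588321653 → 347073775035/9588321653
APPEND 24: p_9 = 24·347073775035 + 15725100977 = 8345495701817, q_9 = 24·9588321653 + 434424428 = 230554144100 → 8345495701817/230554144100
APPEND 25: p_10 = 25·8345495701817 + 347073775035 = 208984466320460, q_10 = 25·230554144100 + 9588321653 = 5773441924153 → 208984466320460/5773441924153
APPEND 46: p_11 = 46·208984466320460 + 8345495701817 = 9621630946442977, q_11 = 46·5773441924153 + 230554144100 = 265808882655138 → 9621630946442977/265808882655138
APPEND 2: p_12 = 2·9621630946442977 + 208984466320460 = 19452246359206414, q_12 = 2·265808882655138 + 5773441924153 = 537391207234429 → 19452246359206414/537391207234429
APPEND 34: p_13 = 34·19452246359206414 + 9621630946442977 = 670998007159461053, q_13 = 34·537391207234429 + 265808882655138 = 18537109928625724 → 670998007159461053/18537109928625724
APPEND 10: p_14 = 10·670998007159461053 + 19452246359206414 = 6729432317953816944, q_14 = 10·18537109928625724 + 537391207234429 = 185908490493491669 → 6729432317953816944/185908490493491669
APPEND 46: p_15 = 46·6729432317953816944 + 670998007159461053 = 310224884633035040477, q_15 = 46·185908490493491669 + 18537109928625724 = 8570327672629242498 → 310224884633035040477/8570327672629242498
APPEND 44: p_16 = 44·310224884633035040477 + 6729432317953816944 = 13656624356171495597932, q_16 = 44·8570327672629242498 + 185908490493491669 = 377280326086180161581 → 13656624356171495597932/377280326086180161581
APPEND 11: p_17 = 11·13656624356171495597932 + 310224884633035040477 = 150533092802519486617729, q_17 = 11·377280326086180161581 + 8570327672629242498 = 4158653914620611019889 → 150533092802519486617729/4158653914620611019889
APPEND 1: p_18 = 1·150533092802519486617729 + 13656624356171495597932 = 164189717158690982215661, q_18 = 1·4158653914620611019889 + 377280326086180161581 = 4535934240706791181470 → 164189717158690982215661/4535934240706791181470

36/1
686197/18957
1121553541/30984237
15725100977/434424428
208984466320460/5773441924153
9621630946442977/265808882655138
19452246359206414/537391207234429
670998007159461053/18537109928625724
310224884633035040477/8570327672629242498
13656624356171495597932/377280326086180161581
150533092802519486617729/4158653914620611019889
164189717158690982215661/4535934240706791181470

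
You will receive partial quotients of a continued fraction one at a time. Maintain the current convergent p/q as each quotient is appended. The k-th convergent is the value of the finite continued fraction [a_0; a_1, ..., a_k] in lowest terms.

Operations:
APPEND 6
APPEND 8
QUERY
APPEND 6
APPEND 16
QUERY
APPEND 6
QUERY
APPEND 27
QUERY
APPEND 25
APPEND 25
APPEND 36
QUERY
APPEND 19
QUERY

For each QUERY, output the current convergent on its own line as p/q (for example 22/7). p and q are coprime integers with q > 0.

APPEND 6: p_0 = 6·1 + 0 = 6, q_0 = 6·0 + 1 = 1 → 6/1
APPEND 8: p_1 = 8·6 + 1 = 49, q_1 = 8·1 + 0 = 8 → 49/8
APPEND 6: p_2 = 6·49 + 6 = 300, q_2 = 6·8 + 1 = 49 → 300/49
APPEND 16: p_3 = 16·300 + 49 = 4849, q_3 = 16·49 + 8 = 792 → 4849/792
APPEND 6: p_4 = 6·4849 + 300 = 29394, q_4 = 6·792 + 49 = 4801 → 29394/4801
APPEND 27: p_5 = 27·29394 + 4849 = 798487, q_5 = 27·4801 + 792 = 130419 → 798487/130419
APPEND 25: p_6 = 25·798487 + 29394 = 19991569, q_6 = 25·130419 + 4801 = 3265276 → 19991569/3265276
APPEND 25: p_7 = 25·19991569 + 798487 = 500587712, q_7 = 25·3265276 + 130419 = 81762319 → 500587712/81762319
APPEND 36: p_8 = 36·500587712 + 19991569 = 18041149201, q_8 = 36·81762319 + 3265276 = 2946708760 → 18041149201/2946708760
APPEND 19: p_9 = 19·18041149201 + 500587712 = 343282422531, q_9 = 19·2946708760 + 81762319 = 56069228759 → 343282422531/56069228759

49/8
4849/792
29394/4801
798487/130419
18041149201/2946708760
343282422531/56069228759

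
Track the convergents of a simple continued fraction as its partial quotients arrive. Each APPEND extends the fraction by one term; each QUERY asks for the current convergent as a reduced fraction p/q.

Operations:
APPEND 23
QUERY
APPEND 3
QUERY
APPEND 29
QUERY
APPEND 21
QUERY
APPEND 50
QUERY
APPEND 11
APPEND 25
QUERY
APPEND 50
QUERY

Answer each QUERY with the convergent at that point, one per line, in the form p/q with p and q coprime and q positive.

APPEND 23: p_0 = 23·1 + 0 = 23, q_0 = 23·0 + 1 = 1 → 23/1
APPEND 3: p_1 = 3·23 + 1 = 70, q_1 = 3·1 + 0 = 3 → 70/3
APPEND 29: p_2 = 29·70 + 23 = 2053, q_2 = 29·3 + 1 = 88 → 2053/88
APPEND 21: p_3 = 21·2053 + 70 = 43183, q_3 = 21·88 + 3 = 1851 → 43183/1851
APPEND 50: p_4 = 50·43183 + 2053 = 2161203, q_4 = 50·1851 + 88 = 92638 → 2161203/92638
APPEND 11: p_5 = 11·2161203 + 43183 = 23816416, q_5 = 11·92638 + 1851 = 1020869 → 23816416/1020869
APPEND 25: p_6 = 25·23816416 + 2161203 = 597571603, q_6 = 25·1020869 + 92638 = 25614363 → 597571603/25614363
APPEND 50: p_7 = 50·597571603 + 23816416 = 29902396566, q_7 = 50·25614363 + 1020869 = 1281739019 → 29902396566/1281739019

23/1
70/3
2053/88
43183/1851
2161203/92638
597571603/25614363
29902396566/1281739019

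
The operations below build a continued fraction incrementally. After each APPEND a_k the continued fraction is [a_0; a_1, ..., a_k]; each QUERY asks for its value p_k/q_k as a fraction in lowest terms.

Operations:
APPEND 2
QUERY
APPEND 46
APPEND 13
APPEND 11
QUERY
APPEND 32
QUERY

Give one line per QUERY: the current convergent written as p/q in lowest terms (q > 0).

2/1
13414/6635
430459/212919

APPEND 2: p_0 = 2·1 + 0 = 2, q_0 = 2·0 + 1 = 1 → 2/1
APPEND 46: p_1 = 46·2 + 1 = 93, q_1 = 46·1 + 0 = 46 → 93/46
APPEND 13: p_2 = 13·93 + 2 = 1211, q_2 = 13·46 + 1 = 599 → 1211/599
APPEND 11: p_3 = 11·1211 + 93 = 13414, q_3 = 11·599 + 46 = 6635 → 13414/6635
APPEND 32: p_4 = 32·13414 + 1211 = 430459, q_4 = 32·6635 + 599 = 212919 → 430459/212919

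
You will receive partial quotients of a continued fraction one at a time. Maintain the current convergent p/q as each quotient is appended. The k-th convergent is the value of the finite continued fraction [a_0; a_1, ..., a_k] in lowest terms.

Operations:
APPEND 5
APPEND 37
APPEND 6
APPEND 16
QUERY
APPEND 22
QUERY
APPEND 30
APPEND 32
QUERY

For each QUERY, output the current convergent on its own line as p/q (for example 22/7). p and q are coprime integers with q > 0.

18122/3605
399805/79533
384792509/76546573

APPEND 5: p_0 = 5·1 + 0 = 5, q_0 = 5·0 + 1 = 1 → 5/1
APPEND 37: p_1 = 37·5 + 1 = 186, q_1 = 37·1 + 0 = 37 → 186/37
APPEND 6: p_2 = 6·186 + 5 = 1121, q_2 = 6·37 + 1 = 223 → 1121/223
APPEND 16: p_3 = 16·1121 + 186 = 18122, q_3 = 16·223 + 37 = 3605 → 18122/3605
APPEND 22: p_4 = 22·18122 + 1121 = 399805, q_4 = 22·3605 + 223 = 79533 → 399805/79533
APPEND 30: p_5 = 30·399805 + 18122 = 12012272, q_5 = 30·79533 + 3605 = 2389595 → 12012272/2389595
APPEND 32: p_6 = 32·12012272 + 399805 = 384792509, q_6 = 32·2389595 + 79533 = 76546573 → 384792509/76546573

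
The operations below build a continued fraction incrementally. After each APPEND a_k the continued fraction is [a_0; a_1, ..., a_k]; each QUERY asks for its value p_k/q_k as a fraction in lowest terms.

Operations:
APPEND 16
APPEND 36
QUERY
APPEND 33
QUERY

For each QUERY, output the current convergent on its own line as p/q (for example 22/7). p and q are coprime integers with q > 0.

APPEND 16: p_0 = 16·1 + 0 = 16, q_0 = 16·0 + 1 = 1 → 16/1
APPEND 36: p_1 = 36·16 + 1 = 577, q_1 = 36·1 + 0 = 36 → 577/36
APPEND 33: p_2 = 33·577 + 16 = 19057, q_2 = 33·36 + 1 = 1189 → 19057/1189

577/36
19057/1189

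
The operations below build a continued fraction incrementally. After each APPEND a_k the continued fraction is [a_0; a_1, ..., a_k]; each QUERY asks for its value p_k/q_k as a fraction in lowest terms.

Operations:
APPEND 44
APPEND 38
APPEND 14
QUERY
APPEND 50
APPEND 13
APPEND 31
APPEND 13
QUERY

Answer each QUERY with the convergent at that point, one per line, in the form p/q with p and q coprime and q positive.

APPEND 44: p_0 = 44·1 + 0 = 44, q_0 = 44·0 + 1 = 1 → 44/1
APPEND 38: p_1 = 38·44 + 1 = 1673, q_1 = 38·1 + 0 = 38 → 1673/38
APPEND 14: p_2 = 14·1673 + 44 = 23466, q_2 = 14·38 + 1 = 533 → 23466/533
APPEND 50: p_3 = 50·23466 + 1673 = 1174973, q_3 = 50·533 + 38 = 26688 → 1174973/26688
APPEND 13: p_4 = 13·1174973 + 23466 = 15298115, q_4 = 13·26688 + 533 = 347477 → 15298115/347477
APPEND 31: p_5 = 31·15298115 + 1174973 = 475416538, q_5 = 31·347477 + 26688 = 10798475 → 475416538/10798475
APPEND 13: p_6 = 13·475416538 + 15298115 = 6195713109, q_6 = 13·10798475 + 347477 = 140727652 → 6195713109/140727652

23466/533
6195713109/140727652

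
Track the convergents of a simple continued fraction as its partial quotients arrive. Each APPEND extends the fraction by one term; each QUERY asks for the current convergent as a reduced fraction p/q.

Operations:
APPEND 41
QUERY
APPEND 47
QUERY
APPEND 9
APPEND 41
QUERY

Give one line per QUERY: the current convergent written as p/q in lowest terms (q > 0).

APPEND 41: p_0 = 41·1 + 0 = 41, q_0 = 41·0 + 1 = 1 → 41/1
APPEND 47: p_1 = 47·41 + 1 = 1928, q_1 = 47·1 + 0 = 47 → 1928/47
APPEND 9: p_2 = 9·1928 + 41 = 17393, q_2 = 9·47 + 1 = 424 → 17393/424
APPEND 41: p_3 = 41·17393 + 1928 = 715041, q_3 = 41·424 + 47 = 17431 → 715041/17431

41/1
1928/47
715041/17431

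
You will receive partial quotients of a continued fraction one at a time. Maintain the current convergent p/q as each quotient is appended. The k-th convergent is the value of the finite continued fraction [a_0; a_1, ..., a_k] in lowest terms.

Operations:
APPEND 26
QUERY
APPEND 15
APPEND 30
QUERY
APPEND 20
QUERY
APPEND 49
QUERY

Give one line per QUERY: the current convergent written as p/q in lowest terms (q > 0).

APPEND 26: p_0 = 26·1 + 0 = 26, q_0 = 26·0 + 1 = 1 → 26/1
APPEND 15: p_1 = 15·26 + 1 = 391, q_1 = 15·1 + 0 = 15 → 391/15
APPEND 30: p_2 = 30·391 + 26 = 11756, q_2 = 30·15 + 1 = 451 → 11756/451
APPEND 20: p_3 = 20·11756 + 391 = 235511, q_3 = 20·451 + 15 = 9035 → 235511/9035
APPEND 49: p_4 = 49·235511 + 11756 = 11551795, q_4 = 49·9035 + 451 = 443166 → 11551795/443166

26/1
11756/451
235511/9035
11551795/443166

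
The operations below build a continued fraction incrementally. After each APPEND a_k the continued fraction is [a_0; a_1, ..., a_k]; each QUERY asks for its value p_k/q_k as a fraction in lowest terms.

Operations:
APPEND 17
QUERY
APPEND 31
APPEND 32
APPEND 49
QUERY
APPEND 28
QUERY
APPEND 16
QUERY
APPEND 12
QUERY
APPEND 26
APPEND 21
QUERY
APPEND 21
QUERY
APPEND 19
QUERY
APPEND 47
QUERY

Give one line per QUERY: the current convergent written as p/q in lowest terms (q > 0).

APPEND 17: p_0 = 17·1 + 0 = 17, q_0 = 17·0 + 1 = 1 → 17/1
APPEND 31: p_1 = 31·17 + 1 = 528, q_1 = 31·1 + 0 = 31 → 528/31
APPEND 32: p_2 = 32·528 + 17 = 16913, q_2 = 32·31 + 1 = 993 → 16913/993
APPEND 49: p_3 = 49·16913 + 528 = 829265, q_3 = 49·993 + 31 = 48688 → 829265/48688
APPEND 28: p_4 = 28·829265 + 16913 = 23236333, q_4 = 28·48688 + 993 = 1364257 → 23236333/1364257
APPEND 16: p_5 = 16·23236333 + 829265 = 372610593, q_5 = 16·1364257 + 48688 = 21876800 → 372610593/21876800
APPEND 12: p_6 = 12·372610593 + 23236333 = 4494563449, q_6 = 12·21876800 + 1364257 = 263885857 → 4494563449/263885857
APPEND 26: p_7 = 26·4494563449 + 372610593 = 117231260267, q_7 = 26·263885857 + 21876800 = 6882909082 → 117231260267/6882909082
APPEND 21: p_8 = 21·117231260267 + 4494563449 = 2466351029056, q_8 = 21·6882909082 + 263885857 = 144804976579 → 2466351029056/144804976579
APPEND 21: p_9 = 21·2466351029056 + 117231260267 = 51910602870443, q_9 = 21·144804976579 + 6882909082 = 3047787417241 → 51910602870443/3047787417241
APPEND 19: p_10 = 19·51910602870443 + 2466351029056 = 988767805567473, q_10 = 19·3047787417241 + 144804976579 = 58052765904158 → 988767805567473/58052765904158
APPEND 47: p_11 = 47·988767805567473 + 51910602870443 = 46523997464541674, q_11 = 47·58052765904158 + 3047787417241 = 2731527784912667 → 46523997464541674/2731527784912667

17/1
829265/48688
23236333/1364257
372610593/21876800
4494563449/263885857
2466351029056/144804976579
51910602870443/3047787417241
988767805567473/58052765904158
46523997464541674/2731527784912667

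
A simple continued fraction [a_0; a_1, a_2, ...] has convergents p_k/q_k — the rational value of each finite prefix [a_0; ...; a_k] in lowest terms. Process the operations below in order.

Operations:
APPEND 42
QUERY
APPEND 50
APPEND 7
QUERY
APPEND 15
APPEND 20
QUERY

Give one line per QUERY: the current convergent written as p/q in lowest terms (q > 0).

APPEND 42: p_0 = 42·1 + 0 = 42, q_0 = 42·0 + 1 = 1 → 42/1
APPEND 50: p_1 = 50·42 + 1 = 2101, q_1 = 50·1 + 0 = 50 → 2101/50
APPEND 7: p_2 = 7·2101 + 42 = 14749, q_2 = 7·50 + 1 = 351 → 14749/351
APPEND 15: p_3 = 15·14749 + 2101 = 223336, q_3 = 15·351 + 50 = 5315 → 223336/5315
APPEND 20: p_4 = 20·223336 + 14749 = 4481469, q_4 = 20·5315 + 351 = 106651 → 4481469/106651

42/1
14749/351
4481469/106651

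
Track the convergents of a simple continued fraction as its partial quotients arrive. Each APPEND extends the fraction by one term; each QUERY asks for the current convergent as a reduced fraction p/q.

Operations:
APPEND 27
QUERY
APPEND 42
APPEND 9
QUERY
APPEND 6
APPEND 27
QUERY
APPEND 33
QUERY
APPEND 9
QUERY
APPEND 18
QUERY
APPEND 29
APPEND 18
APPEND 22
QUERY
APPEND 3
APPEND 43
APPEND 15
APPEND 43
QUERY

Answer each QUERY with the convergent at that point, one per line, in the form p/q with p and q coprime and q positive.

27/1
10242/379
1700091/62911
56165590/2078379
507190401/18768322
9185592808/339908175
106157167629477/3928291822459
9062681095380758435/335359889789039572

APPEND 27: p_0 = 27·1 + 0 = 27, q_0 = 27·0 + 1 = 1 → 27/1
APPEND 42: p_1 = 42·27 + 1 = 1135, q_1 = 42·1 + 0 = 42 → 1135/42
APPEND 9: p_2 = 9·1135 + 27 = 10242, q_2 = 9·42 + 1 = 379 → 10242/379
APPEND 6: p_3 = 6·10242 + 1135 = 62587, q_3 = 6·379 + 42 = 2316 → 62587/2316
APPEND 27: p_4 = 27·62587 + 10242 = 1700091, q_4 = 27·2316 + 379 = 62911 → 1700091/62911
APPEND 33: p_5 = 33·1700091 + 62587 = 56165590, q_5 = 33·62911 + 2316 = 2078379 → 56165590/2078379
APPEND 9: p_6 = 9·56165590 + 1700091 = 507190401, q_6 = 9·2078379 + 62911 = 18768322 → 507190401/18768322
APPEND 18: p_7 = 18·507190401 + 56165590 = 9185592808, q_7 = 18·18768322 + 2078379 = 339908175 → 9185592808/339908175
APPEND 29: p_8 = 29·9185592808 + 507190401 = 266889381833, q_8 = 29·339908175 + 18768322 = 9876105397 → 266889381833/9876105397
APPEND 18: p_9 = 18·266889381833 + 9185592808 = 4813194465802, q_9 = 18·9876105397 + 339908175 = 178109805321 → 4813194465802/178109805321
APPEND 22: p_10 = 22·4813194465802 + 266889381833 = 106157167629477, q_10 = 22·178109805321 + 9876105397 = 3928291822459 → 106157167629477/3928291822459
APPEND 3: p_11 = 3·106157167629477 + 4813194465802 = 323284697354233, q_11 = 3·3928291822459 + 178109805321 = 11962985272698 → 323284697354233/11962985272698
APPEND 43: p_12 = 43·323284697354233 + 106157167629477 = 14007399153861496, q_12 = 43·11962985272698 + 3928291822459 = 518336658548473 → 14007399153861496/518336658548473
APPEND 15: p_13 = 15·14007399153861496 + 323284697354233 = 210434272005276673, q_13 = 15·518336658548473 + 11962985272698 = 7787012863499793 → 210434272005276673/7787012863499793
APPEND 43: p_14 = 43·210434272005276673 + 14007399153861496 = 9062681095380758435, q_14 = 43·7787012863499793 + 518336658548473 = 335359889789039572 → 9062681095380758435/335359889789039572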